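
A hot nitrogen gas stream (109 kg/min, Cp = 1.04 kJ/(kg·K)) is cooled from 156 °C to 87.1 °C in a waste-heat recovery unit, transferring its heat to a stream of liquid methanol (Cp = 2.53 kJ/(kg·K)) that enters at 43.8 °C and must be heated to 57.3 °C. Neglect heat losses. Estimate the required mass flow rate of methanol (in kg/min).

Heat released by hot stream: Q = 109 × 1.04 × (156 − 87.1) = 7810.5 kJ/min
Energy balance on cold side (adiabatic exchanger): Q = ṁ_c·Cp_c·(T_c,out − T_c,in)
ṁ_c = 7810.5 / [2.53 × (57.3 − 43.8)] = 228.68 kg/min

ṁ_c = 229 kg/min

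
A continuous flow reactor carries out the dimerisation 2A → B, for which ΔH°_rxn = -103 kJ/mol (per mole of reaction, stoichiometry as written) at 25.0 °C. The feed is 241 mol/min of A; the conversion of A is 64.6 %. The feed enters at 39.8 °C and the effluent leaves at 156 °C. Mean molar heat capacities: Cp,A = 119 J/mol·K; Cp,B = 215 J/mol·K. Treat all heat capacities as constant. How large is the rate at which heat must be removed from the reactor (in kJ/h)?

Extent of reaction ξ = 0.646 × 241 / 2 = 77.843 mol/min
Reaction term: ξ·ΔH°_rxn = 77.843 × -103 = -8017.8 kJ/min
Sensible, feed 39.8→25 °C: -424.45 kJ/min
Outlet flows (mol/min): A 85.314, B 77.843
Sensible, products 25→156 °C: 3522.4 kJ/min
Q = ΔH = -4919.9 kJ/min = -81.998 kW
Heat removed = 295190 kJ/h

Q_out = 295000 kJ/h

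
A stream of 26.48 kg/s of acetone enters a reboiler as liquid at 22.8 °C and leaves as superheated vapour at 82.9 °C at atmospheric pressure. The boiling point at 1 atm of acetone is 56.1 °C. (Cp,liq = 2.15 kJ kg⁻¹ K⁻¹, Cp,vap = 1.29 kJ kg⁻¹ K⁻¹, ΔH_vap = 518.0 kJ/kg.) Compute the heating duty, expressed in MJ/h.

liquid 22.8→56.1 °C: 71.595 kJ/kg
vaporisation at 56.1 °C: 518 kJ/kg
vapour 56.1→82.9 °C: 34.572 kJ/kg
Δh = 71.595 + 518 + 34.572 = 624.17 kJ/kg
Q = ṁ·Δh = 26.48 kg/s × 624.17 kJ/kg = 16528 kJ/s
|Q| = 16528 kW = 59501 MJ/h

Q = 59500 MJ/h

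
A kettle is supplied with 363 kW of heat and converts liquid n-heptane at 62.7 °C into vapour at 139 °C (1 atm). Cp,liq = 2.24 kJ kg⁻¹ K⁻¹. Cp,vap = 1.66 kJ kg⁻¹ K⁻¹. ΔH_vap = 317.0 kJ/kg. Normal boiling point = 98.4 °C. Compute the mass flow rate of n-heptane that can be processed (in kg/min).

ṁ = 46.9 kg/min

Δh = 2.24×(98.4−62.7) + 317.0 + 1.66×(139−98.4) = 464.36 kJ/kg
Q = 363 kW = 363 kJ/s = 21780 kJ/min
ṁ = Q/Δh = 21780 / 464.36 = 46.903 kg/min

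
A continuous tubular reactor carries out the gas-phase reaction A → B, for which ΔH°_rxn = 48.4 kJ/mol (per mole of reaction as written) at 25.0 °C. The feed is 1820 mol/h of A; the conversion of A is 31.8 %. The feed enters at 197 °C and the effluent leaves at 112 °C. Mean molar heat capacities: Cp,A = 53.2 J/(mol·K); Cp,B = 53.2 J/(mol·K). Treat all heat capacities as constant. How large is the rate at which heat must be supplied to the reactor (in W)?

Q_in = 5490 W

Extent of reaction ξ = 0.318 × 1820 = 578.76 mol/h
Reaction term: ξ·ΔH°_rxn = 578.76 × 48.4 = 28012 kJ/h
Sensible, feed 197→25 °C: -16654 kJ/h
Outlet flows (mol/h): A 1241.2, B 578.76
Sensible, products 25→112 °C: 8423.7 kJ/h
Q = ΔH = 19782 kJ/h = 5.495 kW
Heat supplied = 5495 W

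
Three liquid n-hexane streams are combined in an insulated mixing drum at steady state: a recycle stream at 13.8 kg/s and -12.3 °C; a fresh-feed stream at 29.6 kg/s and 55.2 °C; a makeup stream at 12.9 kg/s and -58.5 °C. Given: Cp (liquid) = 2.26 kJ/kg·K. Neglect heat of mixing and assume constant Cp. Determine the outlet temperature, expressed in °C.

T_out = 12.6 °C

Adiabatic, steady state ⇒ Σ ṁᵢCp,ᵢ(T_out − Tᵢ) = 0
T_out = Σ ṁᵢCp,ᵢTᵢ / Σ ṁᵢCp,ᵢ
      = 1603.5 / 127.24 = 12.603 °C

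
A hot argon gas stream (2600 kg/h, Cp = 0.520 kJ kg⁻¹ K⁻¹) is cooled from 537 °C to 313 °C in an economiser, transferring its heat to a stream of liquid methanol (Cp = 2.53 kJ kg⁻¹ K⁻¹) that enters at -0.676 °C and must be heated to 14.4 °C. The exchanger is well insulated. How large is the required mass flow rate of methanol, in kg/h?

ṁ_c = 7940 kg/h

Heat released by hot stream: Q = 2600 × 0.520 × (537 − 313) = 302850 kJ/h
Energy balance on cold side (adiabatic exchanger): Q = ṁ_c·Cp_c·(T_c,out − T_c,in)
ṁ_c = 302850 / [2.53 × (14.4 − -0.676)] = 7940 kg/h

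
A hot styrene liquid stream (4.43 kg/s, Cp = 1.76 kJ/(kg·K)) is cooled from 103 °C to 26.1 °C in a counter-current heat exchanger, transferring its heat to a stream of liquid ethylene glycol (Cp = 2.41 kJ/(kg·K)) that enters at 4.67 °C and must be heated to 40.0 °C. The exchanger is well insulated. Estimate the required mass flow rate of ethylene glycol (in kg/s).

Heat released by hot stream: Q = 4.43 × 1.76 × (103 − 26.1) = 599.57 kJ/s
Energy balance on cold side (adiabatic exchanger): Q = ṁ_c·Cp_c·(T_c,out − T_c,in)
ṁ_c = 599.57 / [2.41 × (40.0 − 4.67)] = 7.0418 kg/s

ṁ_c = 7.04 kg/s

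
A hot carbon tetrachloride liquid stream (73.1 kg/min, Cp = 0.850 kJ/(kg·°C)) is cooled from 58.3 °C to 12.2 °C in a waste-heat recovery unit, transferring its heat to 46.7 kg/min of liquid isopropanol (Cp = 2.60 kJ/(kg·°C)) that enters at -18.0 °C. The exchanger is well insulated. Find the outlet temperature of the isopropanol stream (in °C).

T_c,out = 5.59 °C

Heat released by hot stream: Q = 73.1 × 0.850 × (58.3 − 12.2) = 2864.4 kJ/min
Energy balance on cold side (adiabatic exchanger): Q = ṁ_c·Cp_c·(T_c,out − T_c,in)
T_c,out = -18.0 + 2864.4/(46.7 × 2.60) = 5.591 °C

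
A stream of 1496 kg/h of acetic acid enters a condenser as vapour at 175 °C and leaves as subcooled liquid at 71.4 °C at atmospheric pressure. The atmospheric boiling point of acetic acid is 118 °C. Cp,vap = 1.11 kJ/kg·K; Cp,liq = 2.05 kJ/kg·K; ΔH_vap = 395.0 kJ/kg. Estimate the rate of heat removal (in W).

vapour 175→118 °C: -63.27 kJ/kg
condensation at 118 °C: -395 kJ/kg
liquid 118→71.4 °C: -95.53 kJ/kg
Δh = -63.27 + -395 + -95.53 = -553.8 kJ/kg
Q = ṁ·Δh = 1496 kg/h × -553.8 kJ/kg = -828480 kJ/h
|Q| = 230.13 kW = 230130 W

Q_c = 230000 W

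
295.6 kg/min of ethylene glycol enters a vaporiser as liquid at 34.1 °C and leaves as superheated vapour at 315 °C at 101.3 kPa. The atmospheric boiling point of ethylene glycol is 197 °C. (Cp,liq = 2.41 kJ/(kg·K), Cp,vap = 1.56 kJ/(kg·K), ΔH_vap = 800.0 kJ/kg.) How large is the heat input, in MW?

Q = 6.78 MW

liquid 34.1→197 °C: 392.59 kJ/kg
vaporisation at 197 °C: 800 kJ/kg
vapour 197→315 °C: 184.08 kJ/kg
Δh = 392.59 + 800 + 184.08 = 1376.7 kJ/kg
Q = ṁ·Δh = 295.6 kg/min × 1376.7 kJ/kg = 406940 kJ/min
|Q| = 6782.4 kW = 6.7824 MW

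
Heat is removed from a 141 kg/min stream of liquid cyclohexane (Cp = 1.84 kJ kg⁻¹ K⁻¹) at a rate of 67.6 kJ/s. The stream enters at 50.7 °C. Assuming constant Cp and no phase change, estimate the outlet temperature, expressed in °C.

T_out = 35.1 °C

Q = 67.6 kJ/s = 4056 kJ/min
ΔT = Q/(ṁ·Cp) = 4056/(141×1.84) = 15.634 K
T_out = 50.7 − 15.634 = 35.066 °C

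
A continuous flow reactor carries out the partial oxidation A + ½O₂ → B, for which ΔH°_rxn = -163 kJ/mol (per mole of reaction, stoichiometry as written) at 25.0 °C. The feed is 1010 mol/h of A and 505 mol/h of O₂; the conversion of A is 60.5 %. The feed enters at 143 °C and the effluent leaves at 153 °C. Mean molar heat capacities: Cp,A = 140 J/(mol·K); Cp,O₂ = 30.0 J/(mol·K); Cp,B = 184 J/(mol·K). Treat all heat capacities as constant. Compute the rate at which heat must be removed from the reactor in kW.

Q_out = 26.6 kW

Extent of reaction ξ = 0.605 × 1010 = 611.05 mol/h
Reaction term: ξ·ΔH°_rxn = 611.05 × -163 = -99601 kJ/h
Sensible, feed 143→25 °C: -18473 kJ/h
Outlet flows (mol/h): A 398.95, O₂ 199.48, B 611.05
Sensible, products 25→153 °C: 22307 kJ/h
Q = ΔH = -95767 kJ/h = -26.602 kW
Heat removed = 26.602 kW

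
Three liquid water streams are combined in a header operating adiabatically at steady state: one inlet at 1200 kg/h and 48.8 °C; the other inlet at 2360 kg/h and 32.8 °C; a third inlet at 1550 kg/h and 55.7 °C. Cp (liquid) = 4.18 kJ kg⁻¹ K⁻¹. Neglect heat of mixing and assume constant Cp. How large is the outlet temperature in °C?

Adiabatic, steady state ⇒ Σ ṁᵢCp,ᵢ(T_out − Tᵢ) = 0
Σ ṁᵢCp,ᵢTᵢ = 1200×4.18×48.8 + 2360×4.18×32.8 + 1550×4.18×55.7 = 929230
Σ ṁᵢCp,ᵢ = 1200×4.18 + 2360×4.18 + 1550×4.18 = 21360
T_out = 929230 / 21360 = 43.504 °C

T_out = 43.5 °C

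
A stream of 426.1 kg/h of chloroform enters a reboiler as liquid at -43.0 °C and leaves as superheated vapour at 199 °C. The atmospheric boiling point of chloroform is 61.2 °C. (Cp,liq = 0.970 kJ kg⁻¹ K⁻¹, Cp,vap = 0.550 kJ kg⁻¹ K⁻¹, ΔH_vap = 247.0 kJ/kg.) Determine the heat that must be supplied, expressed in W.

liquid -43.0→61.2 °C: 101.07 kJ/kg
vaporisation at 61.2 °C: 247 kJ/kg
vapour 61.2→199 °C: 75.79 kJ/kg
Δh = 101.07 + 247 + 75.79 = 423.86 kJ/kg
Q = ṁ·Δh = 426.1 kg/h × 423.86 kJ/kg = 180610 kJ/h
|Q| = 50.169 kW = 50169 W

Q = 50200 W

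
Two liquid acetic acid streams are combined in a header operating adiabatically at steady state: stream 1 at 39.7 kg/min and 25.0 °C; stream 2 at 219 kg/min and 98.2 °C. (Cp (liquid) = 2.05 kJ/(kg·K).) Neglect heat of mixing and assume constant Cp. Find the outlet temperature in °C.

Adiabatic, steady state ⇒ Σ ṁᵢCp,ᵢ(T_out − Tᵢ) = 0
T_out = Σ ṁᵢCp,ᵢTᵢ / Σ ṁᵢCp,ᵢ
      = 46122 / 530.34 = 86.967 °C

T_out = 87.0 °C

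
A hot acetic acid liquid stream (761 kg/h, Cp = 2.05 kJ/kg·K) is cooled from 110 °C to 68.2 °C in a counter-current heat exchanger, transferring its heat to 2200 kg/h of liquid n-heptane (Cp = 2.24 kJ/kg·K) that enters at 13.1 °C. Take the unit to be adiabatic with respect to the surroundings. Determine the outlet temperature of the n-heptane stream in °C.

Heat released by hot stream: Q = 761 × 2.05 × (110 − 68.2) = 65210 kJ/h
Energy balance on cold side (adiabatic exchanger): Q = ṁ_c·Cp_c·(T_c,out − T_c,in)
T_c,out = 13.1 + 65210/(2200 × 2.24) = 26.333 °C

T_c,out = 26.3 °C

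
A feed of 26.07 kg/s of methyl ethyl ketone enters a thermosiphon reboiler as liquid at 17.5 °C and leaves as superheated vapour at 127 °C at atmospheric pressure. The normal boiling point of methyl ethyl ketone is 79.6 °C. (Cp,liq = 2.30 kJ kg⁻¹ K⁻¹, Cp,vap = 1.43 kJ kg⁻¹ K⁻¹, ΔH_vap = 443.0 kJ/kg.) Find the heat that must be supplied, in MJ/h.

liquid 17.5→79.6 °C: 142.83 kJ/kg
vaporisation at 79.6 °C: 443 kJ/kg
vapour 79.6→127 °C: 67.782 kJ/kg
Δh = 142.83 + 443 + 67.782 = 653.61 kJ/kg
Q = ṁ·Δh = 26.07 kg/s × 653.61 kJ/kg = 17040 kJ/s
|Q| = 17040 kW = 61343 MJ/h

Q = 61300 MJ/h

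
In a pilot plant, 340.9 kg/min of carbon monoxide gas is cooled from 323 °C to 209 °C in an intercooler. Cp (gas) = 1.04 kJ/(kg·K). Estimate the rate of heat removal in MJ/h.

Q_c = 2430 MJ/h

Q = ṁ·Cp·ΔT = 340.9 × 1.04 × (209 − 323) = -40417 kJ/min
Converting: 40417 / 60 s = 673.62 kW
Cooling duty = 2425 MJ/h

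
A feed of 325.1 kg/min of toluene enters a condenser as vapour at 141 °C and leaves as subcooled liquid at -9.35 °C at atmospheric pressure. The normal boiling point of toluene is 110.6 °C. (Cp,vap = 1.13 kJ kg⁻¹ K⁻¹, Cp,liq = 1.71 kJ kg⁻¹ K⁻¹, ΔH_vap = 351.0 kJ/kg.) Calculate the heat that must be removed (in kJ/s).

Q_c = 3200 kJ/s

vapour 141→110.6 °C: -34.352 kJ/kg
condensation at 110.6 °C: -351 kJ/kg
liquid 110.6→-9.35 °C: -205.11 kJ/kg
Δh = -34.352 + -351 + -205.11 = -590.47 kJ/kg
Q = ṁ·Δh = 325.1 kg/min × -590.47 kJ/kg = -191960 kJ/min
|Q| = 3199.3 kW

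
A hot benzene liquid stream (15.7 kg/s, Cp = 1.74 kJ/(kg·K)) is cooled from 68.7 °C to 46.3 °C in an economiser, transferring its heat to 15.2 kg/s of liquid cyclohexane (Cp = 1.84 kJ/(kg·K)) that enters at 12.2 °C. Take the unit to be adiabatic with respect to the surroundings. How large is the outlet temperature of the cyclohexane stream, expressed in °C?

T_c,out = 34.1 °C

Heat released by hot stream: Q = 15.7 × 1.74 × (68.7 − 46.3) = 611.92 kJ/s
Energy balance on cold side (adiabatic exchanger): Q = ṁ_c·Cp_c·(T_c,out − T_c,in)
T_c,out = 12.2 + 611.92/(15.2 × 1.84) = 34.079 °C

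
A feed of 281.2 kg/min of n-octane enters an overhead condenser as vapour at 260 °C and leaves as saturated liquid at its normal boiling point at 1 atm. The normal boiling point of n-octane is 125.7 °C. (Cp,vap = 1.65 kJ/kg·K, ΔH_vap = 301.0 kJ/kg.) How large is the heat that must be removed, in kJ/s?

vapour 260→125.7 °C: -221.59 kJ/kg
condensation at 125.7 °C: -301 kJ/kg
Δh = -221.59 + -301 = -522.6 kJ/kg
Q = ṁ·Δh = 281.2 kg/min × -522.6 kJ/kg = -146950 kJ/min
|Q| = 2449.2 kW

Q_c = 2450 kJ/s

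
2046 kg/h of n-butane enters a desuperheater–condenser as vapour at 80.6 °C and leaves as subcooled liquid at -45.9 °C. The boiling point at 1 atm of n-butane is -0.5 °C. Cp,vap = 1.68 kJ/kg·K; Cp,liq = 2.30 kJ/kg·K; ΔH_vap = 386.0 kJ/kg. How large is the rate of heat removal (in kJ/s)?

Q_c = 356 kJ/s

vapour 80.6→-0.5 °C: -136.25 kJ/kg
condensation at -0.5 °C: -386 kJ/kg
liquid -0.5→-45.9 °C: -104.42 kJ/kg
Δh = -136.25 + -386 + -104.42 = -626.67 kJ/kg
Q = ṁ·Δh = 2046 kg/h × -626.67 kJ/kg = -1.2822e+06 kJ/h
|Q| = 356.16 kW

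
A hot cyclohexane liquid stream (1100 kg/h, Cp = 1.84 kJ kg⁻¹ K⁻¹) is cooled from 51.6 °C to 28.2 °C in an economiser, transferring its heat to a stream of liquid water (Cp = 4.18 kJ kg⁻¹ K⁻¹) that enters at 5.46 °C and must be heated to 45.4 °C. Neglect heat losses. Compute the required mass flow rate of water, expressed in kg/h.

ṁ_c = 284 kg/h

Heat released by hot stream: Q = 1100 × 1.84 × (51.6 − 28.2) = 47362 kJ/h
Energy balance on cold side (adiabatic exchanger): Q = ṁ_c·Cp_c·(T_c,out − T_c,in)
ṁ_c = 47362 / [4.18 × (45.4 − 5.46)] = 283.69 kg/h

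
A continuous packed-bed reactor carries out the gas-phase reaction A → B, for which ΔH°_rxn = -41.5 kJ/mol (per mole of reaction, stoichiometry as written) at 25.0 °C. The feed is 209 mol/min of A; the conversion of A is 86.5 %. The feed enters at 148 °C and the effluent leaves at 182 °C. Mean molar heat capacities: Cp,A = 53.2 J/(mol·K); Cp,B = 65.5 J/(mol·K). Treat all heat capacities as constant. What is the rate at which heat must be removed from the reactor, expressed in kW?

Q_out = 113 kW

Extent of reaction ξ = 0.865 × 209 = 180.78 mol/min
Reaction term: ξ·ΔH°_rxn = 180.78 × -41.5 = -7502.6 kJ/min
Sensible, feed 148→25 °C: -1367.6 kJ/min
Outlet flows (mol/min): A 28.215, B 180.78
Sensible, products 25→182 °C: 2094.8 kJ/min
Q = ΔH = -6775.4 kJ/min = -112.92 kW
Heat removed = 112.92 kW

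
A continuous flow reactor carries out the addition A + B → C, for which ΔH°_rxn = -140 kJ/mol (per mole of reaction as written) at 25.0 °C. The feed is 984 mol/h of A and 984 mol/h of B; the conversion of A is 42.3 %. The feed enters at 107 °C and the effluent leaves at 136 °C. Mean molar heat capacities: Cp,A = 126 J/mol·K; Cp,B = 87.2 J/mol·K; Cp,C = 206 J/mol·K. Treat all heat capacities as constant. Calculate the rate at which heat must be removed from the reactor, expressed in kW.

Extent of reaction ξ = 0.423 × 984 = 416.23 mol/h
Reaction term: ξ·ΔH°_rxn = 416.23 × -140 = -58272 kJ/h
Sensible, feed 107→25 °C: -17203 kJ/h
Outlet flows (mol/h): A 567.77, B 567.77, C 416.23
Sensible, products 25→136 °C: 22954 kJ/h
Q = ΔH = -52521 kJ/h = -14.589 kW
Heat removed = 14.589 kW

Q_out = 14.6 kW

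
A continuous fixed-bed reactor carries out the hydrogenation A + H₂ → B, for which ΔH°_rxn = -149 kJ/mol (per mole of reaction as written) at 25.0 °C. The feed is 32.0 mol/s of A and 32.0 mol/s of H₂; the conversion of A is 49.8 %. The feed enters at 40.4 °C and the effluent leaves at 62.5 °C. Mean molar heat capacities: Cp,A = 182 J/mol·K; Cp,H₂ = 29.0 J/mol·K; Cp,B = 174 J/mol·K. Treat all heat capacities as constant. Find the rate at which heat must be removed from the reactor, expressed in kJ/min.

Extent of reaction ξ = 0.498 × 32.0 = 15.936 mol/s
Reaction term: ξ·ΔH°_rxn = 15.936 × -149 = -2374.5 kJ/s
Sensible, feed 40.4→25 °C: -103.98 kJ/s
Outlet flows (mol/s): A 16.064, H₂ 16.064, B 15.936
Sensible, products 25→62.5 °C: 231.09 kJ/s
Q = ΔH = -2247.4 kJ/s = -2247.4 kW
Heat removed = 134840 kJ/min

Q_out = 135000 kJ/min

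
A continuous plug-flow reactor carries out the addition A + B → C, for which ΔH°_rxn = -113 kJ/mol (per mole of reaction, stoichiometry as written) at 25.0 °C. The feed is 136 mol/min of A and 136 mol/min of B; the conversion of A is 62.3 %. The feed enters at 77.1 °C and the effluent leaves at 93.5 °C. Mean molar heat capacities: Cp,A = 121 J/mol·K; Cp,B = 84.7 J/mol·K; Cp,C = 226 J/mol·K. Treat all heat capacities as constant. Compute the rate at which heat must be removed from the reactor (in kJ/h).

Q_out = 540000 kJ/h

Extent of reaction ξ = 0.623 × 136 = 84.728 mol/min
Reaction term: ξ·ΔH°_rxn = 84.728 × -113 = -9574.3 kJ/min
Sensible, feed 77.1→25 °C: -1457.5 kJ/min
Outlet flows (mol/min): A 51.272, B 51.272, C 84.728
Sensible, products 25→93.5 °C: 2034.1 kJ/min
Q = ΔH = -8997.7 kJ/min = -149.96 kW
Heat removed = 539860 kJ/h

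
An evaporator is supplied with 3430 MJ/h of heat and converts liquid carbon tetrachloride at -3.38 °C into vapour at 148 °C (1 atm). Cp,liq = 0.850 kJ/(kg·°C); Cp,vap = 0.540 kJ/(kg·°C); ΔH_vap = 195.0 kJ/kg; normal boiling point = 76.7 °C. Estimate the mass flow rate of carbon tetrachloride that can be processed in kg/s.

ṁ = 3.16 kg/s

Δh = 0.850×(76.7−-3.38) + 195.0 + 0.540×(148−76.7) = 301.57 kJ/kg
Q = 3430 MJ/h = 952.78 kJ/s = 952.78 kJ/s
ṁ = Q/Δh = 952.78 / 301.57 = 3.1594 kg/s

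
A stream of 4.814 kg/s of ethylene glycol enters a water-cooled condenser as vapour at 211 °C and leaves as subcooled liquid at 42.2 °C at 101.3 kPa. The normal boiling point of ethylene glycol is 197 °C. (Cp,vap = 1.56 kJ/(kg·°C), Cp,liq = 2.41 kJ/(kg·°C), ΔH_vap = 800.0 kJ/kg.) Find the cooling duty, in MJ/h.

vapour 211→197 °C: -21.84 kJ/kg
condensation at 197 °C: -800 kJ/kg
liquid 197→42.2 °C: -373.07 kJ/kg
Δh = -21.84 + -800 + -373.07 = -1194.9 kJ/kg
Q = ṁ·Δh = 4.814 kg/s × -1194.9 kJ/kg = -5752.3 kJ/s
|Q| = 5752.3 kW = 20708 MJ/h

Q_c = 20700 MJ/h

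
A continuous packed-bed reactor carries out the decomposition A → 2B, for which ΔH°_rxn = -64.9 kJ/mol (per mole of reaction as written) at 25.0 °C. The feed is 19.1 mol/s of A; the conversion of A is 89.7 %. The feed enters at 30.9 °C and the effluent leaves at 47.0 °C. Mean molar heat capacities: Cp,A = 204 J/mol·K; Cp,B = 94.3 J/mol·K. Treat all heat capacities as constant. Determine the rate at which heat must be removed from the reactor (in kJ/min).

Extent of reaction ξ = 0.897 × 19.1 = 17.133 mol/s
Reaction term: ξ·ΔH°_rxn = 17.133 × -64.9 = -1111.9 kJ/s
Sensible, feed 30.9→25 °C: -22.989 kJ/s
Outlet flows (mol/s): A 1.9673, B 34.265
Sensible, products 25→47.0 °C: 79.916 kJ/s
Q = ΔH = -1055 kJ/s = -1055 kW
Heat removed = 63299 kJ/min

Q_out = 63300 kJ/min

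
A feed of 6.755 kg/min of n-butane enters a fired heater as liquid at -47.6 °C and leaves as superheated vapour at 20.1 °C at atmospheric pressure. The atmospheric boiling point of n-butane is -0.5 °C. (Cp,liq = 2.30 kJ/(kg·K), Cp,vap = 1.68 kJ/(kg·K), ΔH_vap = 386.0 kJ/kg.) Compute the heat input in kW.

Q = 59.5 kW

liquid -47.6→-0.5 °C: 108.33 kJ/kg
vaporisation at -0.5 °C: 386 kJ/kg
vapour -0.5→20.1 °C: 34.608 kJ/kg
Δh = 108.33 + 386 + 34.608 = 528.94 kJ/kg
Q = ṁ·Δh = 6.755 kg/min × 528.94 kJ/kg = 3573 kJ/min
|Q| = 59.55 kW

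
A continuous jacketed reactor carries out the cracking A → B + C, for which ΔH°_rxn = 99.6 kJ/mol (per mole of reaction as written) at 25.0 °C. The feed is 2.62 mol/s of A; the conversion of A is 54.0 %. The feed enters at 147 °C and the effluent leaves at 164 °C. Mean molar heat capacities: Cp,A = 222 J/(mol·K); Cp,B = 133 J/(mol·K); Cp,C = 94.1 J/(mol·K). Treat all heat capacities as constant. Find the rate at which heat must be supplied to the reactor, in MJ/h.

Extent of reaction ξ = 0.540 × 2.62 = 1.4148 mol/s
Reaction term: ξ·ΔH°_rxn = 1.4148 × 99.6 = 140.91 kJ/s
Sensible, feed 147→25 °C: -70.96 kJ/s
Outlet flows (mol/s): A 1.2052, B 1.4148, C 1.4148
Sensible, products 25→164 °C: 81.851 kJ/s
Q = ΔH = 151.8 kJ/s = 151.8 kW
Heat supplied = 546.5 MJ/h

Q_in = 546 MJ/h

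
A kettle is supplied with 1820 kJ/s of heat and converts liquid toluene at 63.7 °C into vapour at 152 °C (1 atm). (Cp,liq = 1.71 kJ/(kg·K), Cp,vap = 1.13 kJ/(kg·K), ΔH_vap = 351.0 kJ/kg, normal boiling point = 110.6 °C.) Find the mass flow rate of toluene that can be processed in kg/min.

ṁ = 228 kg/min

Δh = 1.71×(110.6−63.7) + 351.0 + 1.13×(152−110.6) = 477.98 kJ/kg
Q = 1820 kJ/s = 1820 kJ/s = 109200 kJ/min
ṁ = Q/Δh = 109200 / 477.98 = 228.46 kg/min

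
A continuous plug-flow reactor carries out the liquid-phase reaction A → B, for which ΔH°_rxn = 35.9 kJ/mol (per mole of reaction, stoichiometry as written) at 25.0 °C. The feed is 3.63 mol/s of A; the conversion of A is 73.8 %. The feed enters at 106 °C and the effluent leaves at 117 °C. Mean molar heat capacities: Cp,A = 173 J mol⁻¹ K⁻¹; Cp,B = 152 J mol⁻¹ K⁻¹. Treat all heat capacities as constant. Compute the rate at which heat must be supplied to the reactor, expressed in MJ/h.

Extent of reaction ξ = 0.738 × 3.63 = 2.6789 mol/s
Reaction term: ξ·ΔH°_rxn = 2.6789 × 35.9 = 96.174 kJ/s
Sensible, feed 106→25 °C: -50.867 kJ/s
Outlet flows (mol/s): A 0.95106, B 2.6789
Sensible, products 25→117 °C: 52.599 kJ/s
Q = ΔH = 97.906 kJ/s = 97.906 kW
Heat supplied = 352.46 MJ/h

Q_in = 352 MJ/h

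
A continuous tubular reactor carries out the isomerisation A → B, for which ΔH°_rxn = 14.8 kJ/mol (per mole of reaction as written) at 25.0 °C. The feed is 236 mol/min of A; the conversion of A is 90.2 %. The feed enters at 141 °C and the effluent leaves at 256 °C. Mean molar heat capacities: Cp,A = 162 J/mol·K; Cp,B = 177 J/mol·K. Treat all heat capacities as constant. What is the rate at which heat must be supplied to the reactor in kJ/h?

Q_in = 497000 kJ/h

Extent of reaction ξ = 0.902 × 236 = 212.87 mol/min
Reaction term: ξ·ΔH°_rxn = 212.87 × 14.8 = 3150.5 kJ/min
Sensible, feed 141→25 °C: -4434.9 kJ/min
Outlet flows (mol/min): A 23.128, B 212.87
Sensible, products 25→256 °C: 9569.2 kJ/min
Q = ΔH = 8284.8 kJ/min = 138.08 kW
Heat supplied = 497090 kJ/h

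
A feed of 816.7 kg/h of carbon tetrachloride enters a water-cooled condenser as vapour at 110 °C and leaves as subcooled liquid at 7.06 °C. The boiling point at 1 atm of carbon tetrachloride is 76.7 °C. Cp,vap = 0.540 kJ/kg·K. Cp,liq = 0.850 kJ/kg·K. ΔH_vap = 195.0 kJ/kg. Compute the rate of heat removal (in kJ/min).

vapour 110→76.7 °C: -17.982 kJ/kg
condensation at 76.7 °C: -195 kJ/kg
liquid 76.7→7.06 °C: -59.194 kJ/kg
Δh = -17.982 + -195 + -59.194 = -272.18 kJ/kg
Q = ṁ·Δh = 816.7 kg/h × -272.18 kJ/kg = -222290 kJ/h
|Q| = 61.746 kW = 3704.8 kJ/min

Q_c = 3700 kJ/min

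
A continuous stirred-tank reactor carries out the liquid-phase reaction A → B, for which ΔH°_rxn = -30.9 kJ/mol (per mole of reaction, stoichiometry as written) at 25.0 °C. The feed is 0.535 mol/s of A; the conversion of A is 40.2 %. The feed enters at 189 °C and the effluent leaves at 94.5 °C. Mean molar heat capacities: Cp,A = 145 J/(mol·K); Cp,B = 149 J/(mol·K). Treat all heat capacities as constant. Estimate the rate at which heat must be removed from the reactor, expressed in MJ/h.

Q_out = 50.1 MJ/h

Extent of reaction ξ = 0.402 × 0.535 = 0.21507 mol/s
Reaction term: ξ·ΔH°_rxn = 0.21507 × -30.9 = -6.6457 kJ/s
Sensible, feed 189→25 °C: -12.722 kJ/s
Outlet flows (mol/s): A 0.31993, B 0.21507
Sensible, products 25→94.5 °C: 5.4513 kJ/s
Q = ΔH = -13.917 kJ/s = -13.917 kW
Heat removed = 50.1 MJ/h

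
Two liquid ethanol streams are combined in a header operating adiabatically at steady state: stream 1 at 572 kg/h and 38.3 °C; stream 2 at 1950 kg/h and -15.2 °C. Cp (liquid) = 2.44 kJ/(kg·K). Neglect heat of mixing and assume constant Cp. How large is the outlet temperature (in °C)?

T_out = -3.07 °C

Adiabatic, steady state ⇒ Σ ṁᵢCp,ᵢ(T_out − Tᵢ) = 0
Σ ṁᵢCp,ᵢTᵢ = 572×2.44×38.3 + 1950×2.44×-15.2 = -18867
Σ ṁᵢCp,ᵢ = 572×2.44 + 1950×2.44 = 6153.7
T_out = -18867 / 6153.7 = -3.066 °C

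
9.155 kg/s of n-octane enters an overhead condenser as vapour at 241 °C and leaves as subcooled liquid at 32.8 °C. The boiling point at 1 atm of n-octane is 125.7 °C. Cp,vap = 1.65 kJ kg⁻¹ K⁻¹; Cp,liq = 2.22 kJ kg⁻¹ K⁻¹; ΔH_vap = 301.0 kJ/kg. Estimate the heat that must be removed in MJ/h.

Q_c = 23000 MJ/h

vapour 241→125.7 °C: -190.24 kJ/kg
condensation at 125.7 °C: -301 kJ/kg
liquid 125.7→32.8 °C: -206.24 kJ/kg
Δh = -190.24 + -301 + -206.24 = -697.48 kJ/kg
Q = ṁ·Δh = 9.155 kg/s × -697.48 kJ/kg = -6385.5 kJ/s
|Q| = 6385.5 kW = 22988 MJ/h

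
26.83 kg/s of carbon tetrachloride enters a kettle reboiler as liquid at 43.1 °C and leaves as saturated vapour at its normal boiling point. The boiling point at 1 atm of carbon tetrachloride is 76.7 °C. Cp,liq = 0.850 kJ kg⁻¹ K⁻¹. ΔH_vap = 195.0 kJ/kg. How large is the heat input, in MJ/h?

Q = 21600 MJ/h

liquid 43.1→76.7 °C: 28.56 kJ/kg
vaporisation at 76.7 °C: 195 kJ/kg
Δh = 28.56 + 195 = 223.56 kJ/kg
Q = ṁ·Δh = 26.83 kg/s × 223.56 kJ/kg = 5998.1 kJ/s
|Q| = 5998.1 kW = 21593 MJ/h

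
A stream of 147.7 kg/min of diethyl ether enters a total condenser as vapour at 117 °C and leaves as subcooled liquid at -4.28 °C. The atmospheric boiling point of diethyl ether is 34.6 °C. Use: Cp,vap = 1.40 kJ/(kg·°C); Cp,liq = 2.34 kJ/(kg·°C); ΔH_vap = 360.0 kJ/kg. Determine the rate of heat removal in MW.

vapour 117→34.6 °C: -115.36 kJ/kg
condensation at 34.6 °C: -360 kJ/kg
liquid 34.6→-4.28 °C: -90.979 kJ/kg
Δh = -115.36 + -360 + -90.979 = -566.34 kJ/kg
Q = ṁ·Δh = 147.7 kg/min × -566.34 kJ/kg = -83648 kJ/min
|Q| = 1394.1 kW = 1.3941 MW

Q_c = 1.39 MW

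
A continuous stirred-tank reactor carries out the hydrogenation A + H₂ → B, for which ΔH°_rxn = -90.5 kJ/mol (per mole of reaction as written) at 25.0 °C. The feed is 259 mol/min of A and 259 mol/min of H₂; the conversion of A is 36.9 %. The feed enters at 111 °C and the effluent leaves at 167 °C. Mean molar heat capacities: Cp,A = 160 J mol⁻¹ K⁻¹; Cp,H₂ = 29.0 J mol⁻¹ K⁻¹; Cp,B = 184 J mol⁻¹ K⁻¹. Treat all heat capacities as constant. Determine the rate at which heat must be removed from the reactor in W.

Q_out = 99600 W

Extent of reaction ξ = 0.369 × 259 = 95.571 mol/min
Reaction term: ξ·ΔH°_rxn = 95.571 × -90.5 = -8649.2 kJ/min
Sensible, feed 111→25 °C: -4209.8 kJ/min
Outlet flows (mol/min): A 163.43, H₂ 163.43, B 95.571
Sensible, products 25→167 °C: 6883.2 kJ/min
Q = ΔH = -5975.8 kJ/min = -99.596 kW
Heat removed = 99596 W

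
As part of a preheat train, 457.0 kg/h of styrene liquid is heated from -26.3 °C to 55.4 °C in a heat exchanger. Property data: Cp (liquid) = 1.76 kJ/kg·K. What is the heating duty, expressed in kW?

Q = 18.3 kW

Q = ṁ·Cp·ΔT = 457.0 × 1.76 × (55.4 − -26.3) = 65713 kJ/h
Converting: 65713 / 3600 s = 18.254 kW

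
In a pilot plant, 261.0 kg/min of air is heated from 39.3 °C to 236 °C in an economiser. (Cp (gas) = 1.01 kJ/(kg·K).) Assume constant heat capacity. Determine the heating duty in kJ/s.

Q = ṁ·Cp·ΔT = 261.0 × 1.01 × (236 − 39.3) = 51852 kJ/min
Converting: 51852 / 60 s = 864.2 kW

Q = 864 kJ/s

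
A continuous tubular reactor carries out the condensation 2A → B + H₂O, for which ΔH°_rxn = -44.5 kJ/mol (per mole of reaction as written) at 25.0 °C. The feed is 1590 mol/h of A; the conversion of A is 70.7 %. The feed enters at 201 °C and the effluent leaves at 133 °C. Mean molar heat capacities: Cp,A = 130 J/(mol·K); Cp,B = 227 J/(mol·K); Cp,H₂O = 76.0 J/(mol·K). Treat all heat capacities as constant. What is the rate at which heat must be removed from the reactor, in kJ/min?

Extent of reaction ξ = 0.707 × 1590 / 2 = 562.06 mol/h
Reaction term: ξ·ΔH°_rxn = 562.06 × -44.5 = -25012 kJ/h
Sensible, feed 201→25 °C: -36379 kJ/h
Outlet flows (mol/h): A 465.87, B 562.06, H₂O 562.06
Sensible, products 25→133 °C: 24934 kJ/h
Q = ΔH = -36457 kJ/h = -10.127 kW
Heat removed = 607.62 kJ/min

Q_out = 608 kJ/min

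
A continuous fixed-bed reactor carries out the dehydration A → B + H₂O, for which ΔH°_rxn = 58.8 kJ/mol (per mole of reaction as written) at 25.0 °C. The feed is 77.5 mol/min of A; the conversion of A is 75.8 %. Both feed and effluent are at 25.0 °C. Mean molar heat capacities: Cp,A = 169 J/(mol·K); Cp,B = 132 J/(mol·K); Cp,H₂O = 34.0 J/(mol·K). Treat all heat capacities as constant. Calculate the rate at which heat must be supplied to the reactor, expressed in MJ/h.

Q_in = 207 MJ/h

Extent of reaction ξ = 0.758 × 77.5 = 58.745 mol/min
Reaction term: ξ·ΔH°_rxn = 58.745 × 58.8 = 3454.2 kJ/min
Q = ΔH = 3454.2 kJ/min = 57.57 kW
Heat supplied = 207.25 MJ/h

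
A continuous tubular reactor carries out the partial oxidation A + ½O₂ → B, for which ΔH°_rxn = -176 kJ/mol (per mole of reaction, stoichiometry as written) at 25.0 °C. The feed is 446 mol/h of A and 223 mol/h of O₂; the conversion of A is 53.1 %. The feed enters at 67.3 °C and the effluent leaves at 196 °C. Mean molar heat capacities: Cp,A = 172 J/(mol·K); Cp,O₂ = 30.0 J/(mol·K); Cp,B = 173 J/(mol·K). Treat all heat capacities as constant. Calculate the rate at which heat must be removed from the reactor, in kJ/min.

Extent of reaction ξ = 0.531 × 446 = 236.83 mol/h
Reaction term: ξ·ΔH°_rxn = 236.83 × -176 = -41681 kJ/h
Sensible, feed 67.3→25 °C: -3527.9 kJ/h
Outlet flows (mol/h): A 209.17, O₂ 104.59, B 236.83
Sensible, products 25→196 °C: 13695 kJ/h
Q = ΔH = -31515 kJ/h = -8.754 kW
Heat removed = 525.24 kJ/min

Q_out = 525 kJ/min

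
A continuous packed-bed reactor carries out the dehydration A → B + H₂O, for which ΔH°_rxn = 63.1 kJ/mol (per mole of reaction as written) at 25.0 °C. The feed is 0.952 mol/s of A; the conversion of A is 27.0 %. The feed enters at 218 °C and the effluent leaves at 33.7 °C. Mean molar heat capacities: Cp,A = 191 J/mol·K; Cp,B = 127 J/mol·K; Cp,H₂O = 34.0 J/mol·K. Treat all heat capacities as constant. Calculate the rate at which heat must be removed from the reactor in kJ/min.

Q_out = 1040 kJ/min

Extent of reaction ξ = 0.270 × 0.952 = 0.25704 mol/s
Reaction term: ξ·ΔH°_rxn = 0.25704 × 63.1 = 16.219 kJ/s
Sensible, feed 218→25 °C: -35.094 kJ/s
Outlet flows (mol/s): A 0.69496, B 0.25704, H₂O 0.25704
Sensible, products 25→33.7 °C: 1.5149 kJ/s
Q = ΔH = -17.36 kJ/s = -17.36 kW
Heat removed = 1041.6 kJ/min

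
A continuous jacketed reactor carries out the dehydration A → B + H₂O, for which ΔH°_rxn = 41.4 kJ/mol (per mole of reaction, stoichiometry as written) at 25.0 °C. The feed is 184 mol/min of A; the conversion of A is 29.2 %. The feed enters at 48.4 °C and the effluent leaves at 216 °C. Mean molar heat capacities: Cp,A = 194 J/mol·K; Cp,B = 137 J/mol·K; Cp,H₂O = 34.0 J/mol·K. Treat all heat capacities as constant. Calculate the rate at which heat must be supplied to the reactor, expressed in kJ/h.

Q_in = 478000 kJ/h

Extent of reaction ξ = 0.292 × 184 = 53.728 mol/min
Reaction term: ξ·ΔH°_rxn = 53.728 × 41.4 = 2224.3 kJ/min
Sensible, feed 48.4→25 °C: -835.29 kJ/min
Outlet flows (mol/min): A 130.27, B 53.728, H₂O 53.728
Sensible, products 25→216 °C: 6581.9 kJ/min
Q = ΔH = 7971 kJ/min = 132.85 kW
Heat supplied = 478260 kJ/h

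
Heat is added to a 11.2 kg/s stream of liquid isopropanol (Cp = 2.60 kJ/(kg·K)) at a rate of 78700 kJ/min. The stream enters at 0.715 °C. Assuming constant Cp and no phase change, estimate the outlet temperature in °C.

T_out = 45.8 °C

Q = 78700 kJ/min = 1311.7 kJ/s
ΔT = Q/(ṁ·Cp) = 1311.7/(11.2×2.60) = 45.043 K
T_out = 0.715 + 45.043 = 45.758 °C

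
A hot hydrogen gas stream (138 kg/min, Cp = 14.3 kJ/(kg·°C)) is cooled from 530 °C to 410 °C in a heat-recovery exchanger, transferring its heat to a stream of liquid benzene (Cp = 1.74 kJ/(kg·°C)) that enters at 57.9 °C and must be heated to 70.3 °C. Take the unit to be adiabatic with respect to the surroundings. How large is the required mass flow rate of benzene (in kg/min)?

Heat released by hot stream: Q = 138 × 14.3 × (530 − 410) = 236810 kJ/min
Energy balance on cold side (adiabatic exchanger): Q = ṁ_c·Cp_c·(T_c,out − T_c,in)
ṁ_c = 236810 / [1.74 × (70.3 − 57.9)] = 10976 kg/min

ṁ_c = 11000 kg/min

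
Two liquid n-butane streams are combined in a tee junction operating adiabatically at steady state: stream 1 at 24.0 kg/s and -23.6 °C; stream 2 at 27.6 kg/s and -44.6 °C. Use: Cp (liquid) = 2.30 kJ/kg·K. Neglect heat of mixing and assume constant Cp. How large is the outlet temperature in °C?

Adiabatic, steady state ⇒ Σ ṁᵢCp,ᵢ(T_out − Tᵢ) = 0
Σ ṁᵢCp,ᵢTᵢ = 24.0×2.30×-23.6 + 27.6×2.30×-44.6 = -4133.9
Σ ṁᵢCp,ᵢ = 24.0×2.30 + 27.6×2.30 = 118.68
T_out = -4133.9 / 118.68 = -34.833 °C

T_out = -34.8 °C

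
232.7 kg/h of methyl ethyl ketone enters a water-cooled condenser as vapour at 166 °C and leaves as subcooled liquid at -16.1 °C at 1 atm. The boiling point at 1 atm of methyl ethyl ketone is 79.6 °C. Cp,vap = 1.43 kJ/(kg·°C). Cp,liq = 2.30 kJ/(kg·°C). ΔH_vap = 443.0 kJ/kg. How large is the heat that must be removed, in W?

Q_c = 50800 W

vapour 166→79.6 °C: -123.55 kJ/kg
condensation at 79.6 °C: -443 kJ/kg
liquid 79.6→-16.1 °C: -220.11 kJ/kg
Δh = -123.55 + -443 + -220.11 = -786.66 kJ/kg
Q = ṁ·Δh = 232.7 kg/h × -786.66 kJ/kg = -183060 kJ/h
|Q| = 50.849 kW = 50849 W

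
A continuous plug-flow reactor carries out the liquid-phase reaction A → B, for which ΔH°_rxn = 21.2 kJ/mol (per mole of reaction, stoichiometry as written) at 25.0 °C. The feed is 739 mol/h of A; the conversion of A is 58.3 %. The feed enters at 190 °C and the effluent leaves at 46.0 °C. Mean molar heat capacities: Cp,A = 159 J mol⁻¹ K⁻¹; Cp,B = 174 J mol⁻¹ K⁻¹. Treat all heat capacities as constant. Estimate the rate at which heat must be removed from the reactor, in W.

Q_out = 2130 W

Extent of reaction ξ = 0.583 × 739 = 430.84 mol/h
Reaction term: ξ·ΔH°_rxn = 430.84 × 21.2 = 9133.7 kJ/h
Sensible, feed 190→25 °C: -19388 kJ/h
Outlet flows (mol/h): A 308.16, B 430.84
Sensible, products 25→46.0 °C: 2603.2 kJ/h
Q = ΔH = -7650.7 kJ/h = -2.1252 kW
Heat removed = 2125.2 W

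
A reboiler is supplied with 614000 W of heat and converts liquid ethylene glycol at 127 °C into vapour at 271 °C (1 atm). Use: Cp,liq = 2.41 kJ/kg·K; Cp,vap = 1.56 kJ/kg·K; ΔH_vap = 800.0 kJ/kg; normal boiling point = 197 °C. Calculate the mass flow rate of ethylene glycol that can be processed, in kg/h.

Δh = 2.41×(197−127) + 800.0 + 1.56×(271−197) = 1084.1 kJ/kg
Q = 614000 W = 614 kJ/s = 2.2104e+06 kJ/h
ṁ = Q/Δh = 2.2104e+06 / 1084.1 = 2038.9 kg/h

ṁ = 2040 kg/h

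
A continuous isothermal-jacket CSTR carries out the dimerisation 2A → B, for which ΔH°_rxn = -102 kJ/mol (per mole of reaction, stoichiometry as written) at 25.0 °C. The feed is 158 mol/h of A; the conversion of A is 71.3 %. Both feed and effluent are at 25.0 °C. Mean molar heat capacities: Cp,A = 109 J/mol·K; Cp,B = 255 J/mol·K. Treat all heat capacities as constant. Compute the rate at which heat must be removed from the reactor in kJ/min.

Q_out = 95.8 kJ/min

Extent of reaction ξ = 0.713 × 158 / 2 = 56.327 mol/h
Reaction term: ξ·ΔH°_rxn = 56.327 × -102 = -5745.4 kJ/h
Q = ΔH = -5745.4 kJ/h = -1.5959 kW
Heat removed = 95.756 kJ/min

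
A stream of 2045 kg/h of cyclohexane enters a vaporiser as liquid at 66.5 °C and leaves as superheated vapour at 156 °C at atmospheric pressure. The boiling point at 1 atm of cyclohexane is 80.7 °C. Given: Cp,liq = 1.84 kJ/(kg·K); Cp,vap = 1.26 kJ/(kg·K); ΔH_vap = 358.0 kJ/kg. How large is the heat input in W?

Q = 272000 W

liquid 66.5→80.7 °C: 26.128 kJ/kg
vaporisation at 80.7 °C: 358 kJ/kg
vapour 80.7→156 °C: 94.878 kJ/kg
Δh = 26.128 + 358 + 94.878 = 479.01 kJ/kg
Q = ṁ·Δh = 2045 kg/h × 479.01 kJ/kg = 979570 kJ/h
|Q| = 272.1 kW = 272100 W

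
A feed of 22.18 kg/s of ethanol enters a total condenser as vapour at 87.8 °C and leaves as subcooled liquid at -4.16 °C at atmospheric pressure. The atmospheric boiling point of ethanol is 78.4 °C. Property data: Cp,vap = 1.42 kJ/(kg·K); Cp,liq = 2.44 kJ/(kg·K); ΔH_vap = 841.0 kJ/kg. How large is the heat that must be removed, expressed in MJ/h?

vapour 87.8→78.4 °C: -13.348 kJ/kg
condensation at 78.4 °C: -841 kJ/kg
liquid 78.4→-4.16 °C: -201.45 kJ/kg
Δh = -13.348 + -841 + -201.45 = -1055.8 kJ/kg
Q = ṁ·Δh = 22.18 kg/s × -1055.8 kJ/kg = -23418 kJ/s
|Q| = 23418 kW = 84303 MJ/h

Q_c = 84300 MJ/h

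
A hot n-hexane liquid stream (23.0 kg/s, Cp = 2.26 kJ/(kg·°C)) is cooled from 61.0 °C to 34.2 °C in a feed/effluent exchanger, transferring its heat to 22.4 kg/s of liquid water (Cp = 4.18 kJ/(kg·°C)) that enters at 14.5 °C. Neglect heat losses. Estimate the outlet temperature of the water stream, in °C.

Heat released by hot stream: Q = 23.0 × 2.26 × (61.0 − 34.2) = 1393.1 kJ/s
Energy balance on cold side (adiabatic exchanger): Q = ṁ_c·Cp_c·(T_c,out − T_c,in)
T_c,out = 14.5 + 1393.1/(22.4 × 4.18) = 29.378 °C

T_c,out = 29.4 °C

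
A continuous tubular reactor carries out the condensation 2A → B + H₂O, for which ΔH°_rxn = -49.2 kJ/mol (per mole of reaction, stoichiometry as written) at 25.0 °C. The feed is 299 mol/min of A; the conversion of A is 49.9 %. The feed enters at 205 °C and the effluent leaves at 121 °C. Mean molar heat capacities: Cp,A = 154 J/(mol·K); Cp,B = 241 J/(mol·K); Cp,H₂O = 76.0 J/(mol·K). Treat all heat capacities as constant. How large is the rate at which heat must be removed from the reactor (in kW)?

Extent of reaction ξ = 0.499 × 299 / 2 = 74.6 mol/min
Reaction term: ξ·ΔH°_rxn = 74.6 × -49.2 = -3670.3 kJ/min
Sensible, feed 205→25 °C: -8288.3 kJ/min
Outlet flows (mol/min): A 149.8, B 74.6, H₂O 74.6
Sensible, products 25→121 °C: 4484.9 kJ/min
Q = ΔH = -7473.8 kJ/min = -124.56 kW
Heat removed = 124.56 kW

Q_out = 125 kW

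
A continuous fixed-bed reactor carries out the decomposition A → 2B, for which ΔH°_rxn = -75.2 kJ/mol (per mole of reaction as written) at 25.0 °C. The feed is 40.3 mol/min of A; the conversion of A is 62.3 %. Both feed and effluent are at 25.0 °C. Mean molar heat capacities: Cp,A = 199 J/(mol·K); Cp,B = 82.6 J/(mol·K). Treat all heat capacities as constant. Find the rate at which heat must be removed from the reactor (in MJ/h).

Extent of reaction ξ = 0.623 × 40.3 = 25.107 mol/min
Reaction term: ξ·ΔH°_rxn = 25.107 × -75.2 = -1888 kJ/min
Q = ΔH = -1888 kJ/min = -31.467 kW
Heat removed = 113.28 MJ/h

Q_out = 113 MJ/h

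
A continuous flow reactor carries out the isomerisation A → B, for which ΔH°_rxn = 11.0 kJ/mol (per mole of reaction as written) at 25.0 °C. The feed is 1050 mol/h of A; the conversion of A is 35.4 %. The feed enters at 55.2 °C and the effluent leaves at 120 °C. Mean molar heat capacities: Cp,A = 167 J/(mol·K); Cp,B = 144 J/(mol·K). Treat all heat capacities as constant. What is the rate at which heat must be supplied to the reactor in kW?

Extent of reaction ξ = 0.354 × 1050 = 371.7 mol/h
Reaction term: ξ·ΔH°_rxn = 371.7 × 11.0 = 4088.7 kJ/h
Sensible, feed 55.2→25 °C: -5295.6 kJ/h
Outlet flows (mol/h): A 678.3, B 371.7
Sensible, products 25→120 °C: 15846 kJ/h
Q = ΔH = 14639 kJ/h = 4.0664 kW
Heat supplied = 4.0664 kW

Q_in = 4.07 kW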